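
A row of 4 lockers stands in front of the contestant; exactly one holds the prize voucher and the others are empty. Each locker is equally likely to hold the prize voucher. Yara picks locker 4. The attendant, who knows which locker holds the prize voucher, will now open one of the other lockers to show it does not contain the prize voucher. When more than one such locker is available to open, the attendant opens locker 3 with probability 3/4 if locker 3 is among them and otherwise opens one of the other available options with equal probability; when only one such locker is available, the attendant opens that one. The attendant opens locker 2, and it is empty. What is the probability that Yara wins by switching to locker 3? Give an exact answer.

Consider each possible location of the prize voucher in turn.
If it is in locker 1 (prior 1/4): locker 3 is available but not opened, probability 1/4; weight (1/4)·(1/4) = 1/16.
If it is in locker 2 (prior 1/4): the attendant opened locker 2, so this case is ruled out; weight (1/4)·0 = 0.
If it is in locker 3 (prior 1/4): locker 3 holds the prize so is unavailable; the attendant chooses uniformly among the 2 others, probability 1/2; weight (1/4)·(1/2) = 1/8.
If it is in locker 4 (prior 1/4): locker 3 is available but not opened; locker 2 gets probability (1 − 3/4)/2 = 1/8; weight (1/4)·(1/8) = 1/32.
The weights sum to 7/32.
So P(the prize voucher in locker 3 | the attendant opened locker 2) = (1/8) / (7/32) = 4/7.

4/7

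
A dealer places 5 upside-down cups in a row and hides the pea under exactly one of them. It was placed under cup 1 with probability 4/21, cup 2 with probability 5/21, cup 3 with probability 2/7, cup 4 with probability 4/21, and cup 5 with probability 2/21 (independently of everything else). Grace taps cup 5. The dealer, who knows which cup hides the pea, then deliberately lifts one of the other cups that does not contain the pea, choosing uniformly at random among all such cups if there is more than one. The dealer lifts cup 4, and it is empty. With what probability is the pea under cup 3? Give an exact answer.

4/11

Condition on the true location of the pea.
If it is under cup 1 (prior 4/21): the dealer has 3 equally likely choices, so probability 1/3; weight (4/21)·(1/3) = 4/63.
If it is under cup 2 (prior 5/21): the dealer has 3 equally likely choices, so probability 1/3; weight (5/21)·(1/3) = 5/63.
If it is under cup 3 (prior 2/7): the dealer has 3 equally likely choices, so probability 1/3; weight (2/7)·(1/3) = 2/21.
If it is under cup 4 (prior 4/21): the dealer opened cup 4, so this case is ruled out; weight (4/21)·0 = 0.
If it is under cup 5 (prior 2/21): the dealer has 4 equally likely choices, so probability 1/4; weight (2/21)·(1/4) = 1/42.
The weights sum to 11/42.
So P(the pea under cup 3 | the dealer opened cup 4) = (2/21) / (11/42) = 4/11.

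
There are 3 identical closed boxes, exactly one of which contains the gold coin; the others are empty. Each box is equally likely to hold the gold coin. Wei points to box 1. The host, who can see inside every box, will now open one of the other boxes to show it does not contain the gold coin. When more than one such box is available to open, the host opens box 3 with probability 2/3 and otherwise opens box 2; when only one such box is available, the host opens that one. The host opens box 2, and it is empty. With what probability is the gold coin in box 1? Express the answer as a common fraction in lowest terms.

1/4

Consider each possible location of the gold coin in turn.
If it is in box 1 (prior 1/3): box 3 is available but not opened, probability 1/3; weight (1/3)·(1/3) = 1/9.
If it is in box 2 (prior 1/3): the host opened box 2, so this case is ruled out; weight (1/3)·0 = 0.
If it is in box 3 (prior 1/3): only box 2 is available, probability 1; weight (1/3)·1 = 1/3.
The weights sum to 4/9.
So P(the gold coin in box 1 | the host opened box 2) = (1/9) / (4/9) = 1/4.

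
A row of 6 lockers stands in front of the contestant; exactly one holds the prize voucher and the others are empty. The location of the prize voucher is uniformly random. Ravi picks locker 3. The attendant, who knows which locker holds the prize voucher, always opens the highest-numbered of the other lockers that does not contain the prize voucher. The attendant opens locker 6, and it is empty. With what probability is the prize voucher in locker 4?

Consider each possible location of the prize voucher in turn.
If it is in any of lockers 1, 2, 3, 4, and 5 (prior 1/6 each): locker 6 is the highest-numbered option available, probability 1; weight (1/6)·1 = 1/6 each.
If it is in locker 6 (prior 1/6): the attendant opened locker 6, so this case is ruled out; weight (1/6)·0 = 0.
The weights sum to 5/6.
So P(the prize voucher in locker 4 | the attendant opened locker 6) = (1/6) / (5/6) = 1/5.

1/5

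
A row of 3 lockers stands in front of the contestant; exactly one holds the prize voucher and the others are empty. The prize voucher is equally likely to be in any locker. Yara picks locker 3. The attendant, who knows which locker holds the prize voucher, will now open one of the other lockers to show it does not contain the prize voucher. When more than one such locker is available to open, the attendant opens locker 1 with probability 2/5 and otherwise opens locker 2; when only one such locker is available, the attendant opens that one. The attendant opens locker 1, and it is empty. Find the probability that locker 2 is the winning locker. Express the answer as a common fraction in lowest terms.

Condition on the true location of the prize voucher.
If it is in locker 1 (prior 1/3): the attendant opened locker 1, so this case is ruled out; weight (1/3)·0 = 0.
If it is in locker 2 (prior 1/3): only locker 1 is available, probability 1; weight (1/3)·1 = 1/3.
If it is in locker 3 (prior 1/3): locker 1 is available, opened with probability 2/5; weight (1/3)·(2/5) = 2/15.
The weights sum to 7/15.
So P(the prize voucher in locker 2 | the attendant opened locker 1) = (1/3) / (7/15) = 5/7.

5/7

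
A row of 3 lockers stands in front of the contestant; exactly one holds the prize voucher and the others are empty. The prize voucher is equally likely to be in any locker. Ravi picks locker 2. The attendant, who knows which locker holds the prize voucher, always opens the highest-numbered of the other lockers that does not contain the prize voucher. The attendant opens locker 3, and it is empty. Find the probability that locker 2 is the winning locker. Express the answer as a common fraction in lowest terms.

1/2

Condition on the true location of the prize voucher.
If it is in either of lockers 1 and 2 (prior 1/3 each): locker 3 is the highest-numbered option available, probability 1; weight (1/3)·1 = 1/3 each.
If it is in locker 3 (prior 1/3): the attendant opened locker 3, so this case is ruled out; weight (1/3)·0 = 0.
The weights sum to 2/3.
So P(the prize voucher in locker 2 | the attendant opened locker 3) = (1/3) / (2/3) = 1/2.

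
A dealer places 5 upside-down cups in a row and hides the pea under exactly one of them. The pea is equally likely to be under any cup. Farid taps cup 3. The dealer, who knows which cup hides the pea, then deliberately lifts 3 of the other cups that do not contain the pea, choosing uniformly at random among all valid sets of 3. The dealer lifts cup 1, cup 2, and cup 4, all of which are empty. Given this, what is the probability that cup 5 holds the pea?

Apply Bayes' rule, conditioning on where the pea actually is.
If it is under any of cups 1, 2, and 4 (prior 1/5 each): that cup was opened and seen not to hold the prize — ruled out; weight (1/5)·0 = 0 each.
If it is under cup 3 (prior 1/5): the dealer has 4 equally likely choices, so probability 1/4; weight (1/5)·(1/4) = 1/20.
If it is under cup 5 (prior 1/5): the dealer has no choice, probability 1; weight (1/5)·1 = 1/5.
The weights sum to 1/4.
So P(the pea under cup 5 | the dealer opened cup 1, cup 2, and cup 4) = (1/5) / (1/4) = 4/5.

4/5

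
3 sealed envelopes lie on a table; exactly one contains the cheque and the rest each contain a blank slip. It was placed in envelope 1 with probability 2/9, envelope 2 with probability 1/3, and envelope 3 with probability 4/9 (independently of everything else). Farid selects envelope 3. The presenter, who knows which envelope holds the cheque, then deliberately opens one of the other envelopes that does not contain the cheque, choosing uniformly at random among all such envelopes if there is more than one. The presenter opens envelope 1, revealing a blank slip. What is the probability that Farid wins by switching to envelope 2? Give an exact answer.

Consider each possible location of the cheque in turn.
If it is in envelope 1 (prior 2/9): the presenter opened envelope 1, so this case is ruled out; weight (2/9)·0 = 0.
If it is in envelope 2 (prior 1/3): the presenter has no choice, probability 1; weight (1/3)·1 = 1/3.
If it is in envelope 3 (prior 4/9): the presenter has 2 equally likely choices, so probability 1/2; weight (4/9)·(1/2) = 2/9.
The weights sum to 5/9.
So P(the cheque in envelope 2 | the presenter opened envelope 1) = (1/3) / (5/9) = 3/5.

3/5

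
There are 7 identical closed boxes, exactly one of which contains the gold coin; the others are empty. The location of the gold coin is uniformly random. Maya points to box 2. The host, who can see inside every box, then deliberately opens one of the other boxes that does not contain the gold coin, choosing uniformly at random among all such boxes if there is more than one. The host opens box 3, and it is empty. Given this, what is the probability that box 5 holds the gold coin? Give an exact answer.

Apply Bayes' rule, conditioning on where the gold coin actually is.
If it is in any of boxes 1, 4, 5, 6, and 7 (prior 1/7 each): the host has 5 equally likely choices, so probability 1/5; weight (1/7)·(1/5) = 1/35 each.
If it is in box 2 (prior 1/7): the host has 6 equally likely choices, so probability 1/6; weight (1/7)·(1/6) = 1/42.
If it is in box 3 (prior 1/7): the host opened box 3, so this case is ruled out; weight (1/7)·0 = 0.
The weights sum to 1/6.
So P(the gold coin in box 5 | the host opened box 3) = (1/35) / (1/6) = 6/35.

6/35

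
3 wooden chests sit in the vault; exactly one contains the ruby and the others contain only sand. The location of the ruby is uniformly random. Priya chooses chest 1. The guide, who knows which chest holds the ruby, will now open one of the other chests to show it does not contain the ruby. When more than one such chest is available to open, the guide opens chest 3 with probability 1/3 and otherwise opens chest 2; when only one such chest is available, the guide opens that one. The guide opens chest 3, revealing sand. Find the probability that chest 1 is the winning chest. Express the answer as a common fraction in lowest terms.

1/4

Consider each possible location of the ruby in turn.
If it is in chest 1 (prior 1/3): chest 3 is available, opened with probability 1/3; weight (1/3)·(1/3) = 1/9.
If it is in chest 2 (prior 1/3): only chest 3 is available, probability 1; weight (1/3)·1 = 1/3.
If it is in chest 3 (prior 1/3): the guide opened chest 3, so this case is ruled out; weight (1/3)·0 = 0.
The weights sum to 4/9.
So P(the ruby in chest 1 | the guide opened chest 3) = (1/9) / (4/9) = 1/4.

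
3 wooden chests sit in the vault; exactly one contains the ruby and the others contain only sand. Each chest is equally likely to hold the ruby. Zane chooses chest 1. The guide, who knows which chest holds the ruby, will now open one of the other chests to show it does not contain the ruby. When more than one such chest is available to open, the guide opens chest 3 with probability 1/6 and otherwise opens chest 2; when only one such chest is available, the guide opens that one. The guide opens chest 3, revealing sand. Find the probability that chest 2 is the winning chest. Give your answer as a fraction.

6/7

Apply Bayes' rule, conditioning on where the ruby actually is.
If it is in chest 1 (prior 1/3): chest 3 is available, opened with probability 1/6; weight (1/3)·(1/6) = 1/18.
If it is in chest 2 (prior 1/3): only chest 3 is available, probability 1; weight (1/3)·1 = 1/3.
If it is in chest 3 (prior 1/3): the guide opened chest 3, so this case is ruled out; weight (1/3)·0 = 0.
The weights sum to 7/18.
So P(the ruby in chest 2 | the guide opened chest 3) = (1/3) / (7/18) = 6/7.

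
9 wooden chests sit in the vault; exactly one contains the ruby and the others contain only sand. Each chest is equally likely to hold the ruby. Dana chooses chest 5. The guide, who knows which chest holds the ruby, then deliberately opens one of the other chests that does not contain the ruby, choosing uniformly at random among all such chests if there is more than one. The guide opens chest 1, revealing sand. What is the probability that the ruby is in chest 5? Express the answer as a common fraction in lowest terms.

1/9

Consider each possible location of the ruby in turn.
If it is in chest 1 (prior 1/9): the guide opened chest 1, so this case is ruled out; weight (1/9)·0 = 0.
If it is in any of chests 2, 3, 4, 6, 7, 8, and 9 (prior 1/9 each): the guide has 7 equally likely choices, so probability 1/7; weight (1/9)·(1/7) = 1/63 each.
If it is in chest 5 (prior 1/9): the guide has 8 equally likely choices, so probability 1/8; weight (1/9)·(1/8) = 1/72.
The weights sum to 1/8.
So P(the ruby in chest 5 | the guide opened chest 1) = (1/72) / (1/8) = 1/9.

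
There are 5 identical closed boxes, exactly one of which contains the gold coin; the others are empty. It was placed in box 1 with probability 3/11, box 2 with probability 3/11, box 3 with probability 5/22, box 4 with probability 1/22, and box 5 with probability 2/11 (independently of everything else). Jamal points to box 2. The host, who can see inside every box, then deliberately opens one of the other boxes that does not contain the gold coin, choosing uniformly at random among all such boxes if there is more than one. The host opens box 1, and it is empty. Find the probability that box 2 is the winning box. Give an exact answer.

9/29

Consider each possible location of the gold coin in turn.
If it is in box 1 (prior 3/11): the host opened box 1, so this case is ruled out; weight (3/11)·0 = 0.
If it is in box 2 (prior 3/11): the host has 4 equally likely choices, so probability 1/4; weight (3/11)·(1/4) = 3/44.
If it is in box 3 (prior 5/22): the host has 3 equally likely choices, so probability 1/3; weight (5/22)·(1/3) = 5/66.
If it is in box 4 (prior 1/22): the host has 3 equally likely choices, so probability 1/3; weight (1/22)·(1/3) = 1/66.
If it is in box 5 (prior 2/11): the host has 3 equally likely choices, so probability 1/3; weight (2/11)·(1/3) = 2/33.
The weights sum to 29/132.
So P(the gold coin in box 2 | the host opened box 1) = (3/44) / (29/132) = 9/29.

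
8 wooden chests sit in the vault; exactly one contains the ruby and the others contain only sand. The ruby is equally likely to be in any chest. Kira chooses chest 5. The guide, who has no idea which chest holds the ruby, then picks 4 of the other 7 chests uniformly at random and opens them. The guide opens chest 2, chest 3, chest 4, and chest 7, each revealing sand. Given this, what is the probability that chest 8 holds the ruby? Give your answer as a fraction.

1/4

Because the guide chose which chests to open without knowing where the ruby is, the choice is independent of the prize location. Learning that none of the 4 opened chests holds the ruby simply rules out those 4 locations and leaves the remaining 4 chests still equally likely by symmetry.
So P(the ruby in chest 8) = 1/4.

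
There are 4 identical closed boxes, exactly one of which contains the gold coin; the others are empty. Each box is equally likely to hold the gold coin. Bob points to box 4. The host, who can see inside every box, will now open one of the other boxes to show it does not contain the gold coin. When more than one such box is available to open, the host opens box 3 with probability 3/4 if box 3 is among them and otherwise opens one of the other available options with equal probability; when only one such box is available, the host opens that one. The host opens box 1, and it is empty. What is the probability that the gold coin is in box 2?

Apply Bayes' rule, conditioning on where the gold coin actually is.
If it is in box 1 (prior 1/4): the host opened box 1, so this case is ruled out; weight (1/4)·0 = 0.
If it is in box 2 (prior 1/4): box 3 is available but not opened, probability 1/4; weight (1/4)·(1/4) = 1/16.
If it is in box 3 (prior 1/4): box 3 holds the prize so is unavailable; the host chooses uniformly among the 2 others, probability 1/2; weight (1/4)·(1/2) = 1/8.
If it is in box 4 (prior 1/4): box 3 is available but not opened; box 1 gets probability (1 − 3/4)/2 = 1/8; weight (1/4)·(1/8) = 1/32.
The weights sum to 7/32.
So P(the gold coin in box 2 | the host opened box 1) = (1/16) / (7/32) = 2/7.

2/7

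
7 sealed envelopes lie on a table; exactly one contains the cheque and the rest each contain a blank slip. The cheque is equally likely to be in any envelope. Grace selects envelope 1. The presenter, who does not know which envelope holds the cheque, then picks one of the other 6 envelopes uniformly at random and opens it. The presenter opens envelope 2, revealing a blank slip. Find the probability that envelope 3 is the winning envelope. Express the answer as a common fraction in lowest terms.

Condition on the true location of the cheque.
If it is in any of envelopes 1, 3, 4, 5, 6, and 7 (prior 1/7 each): the presenter picks envelope 2 with probability 1/6 regardless, and it is not the prize; weight (1/7)·(1/6) = 1/42 each.
If it is in envelope 2 (prior 1/7): the presenter opened envelope 2, so this case is ruled out; weight (1/7)·0 = 0.
The weights sum to 1/7.
So P(the cheque in envelope 3 | the presenter opened envelope 2) = (1/42) / (1/7) = 1/6.

1/6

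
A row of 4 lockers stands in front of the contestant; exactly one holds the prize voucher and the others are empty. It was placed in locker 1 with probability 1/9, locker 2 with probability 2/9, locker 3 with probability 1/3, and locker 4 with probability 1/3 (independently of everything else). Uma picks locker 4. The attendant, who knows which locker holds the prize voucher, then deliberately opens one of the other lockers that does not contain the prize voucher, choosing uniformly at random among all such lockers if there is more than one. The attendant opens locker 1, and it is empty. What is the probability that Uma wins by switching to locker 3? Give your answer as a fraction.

Condition on the true location of the prize voucher.
If it is in locker 1 (prior 1/9): the attendant opened locker 1, so this case is ruled out; weight (1/9)·0 = 0.
If it is in locker 2 (prior 2/9): the attendant has 2 equally likely choices, so probability 1/2; weight (2/9)·(1/2) = 1/9.
If it is in locker 3 (prior 1/3): the attendant has 2 equally likely choices, so probability 1/2; weight (1/3)·(1/2) = 1/6.
If it is in locker 4 (prior 1/3): the attendant has 3 equally likely choices, so probability 1/3; weight (1/3)·(1/3) = 1/9.
The weights sum to 7/18.
So P(the prize voucher in locker 3 | the attendant opened locker 1) = (1/6) / (7/18) = 3/7.

3/7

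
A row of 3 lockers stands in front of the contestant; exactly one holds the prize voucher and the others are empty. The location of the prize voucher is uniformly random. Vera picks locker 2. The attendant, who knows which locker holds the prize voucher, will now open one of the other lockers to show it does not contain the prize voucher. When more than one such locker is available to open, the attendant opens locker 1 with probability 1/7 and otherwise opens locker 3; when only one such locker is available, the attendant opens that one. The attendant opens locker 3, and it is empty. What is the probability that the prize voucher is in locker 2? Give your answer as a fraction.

6/13

Consider each possible location of the prize voucher in turn.
If it is in locker 1 (prior 1/3): only locker 3 is available, probability 1; weight (1/3)·1 = 1/3.
If it is in locker 2 (prior 1/3): locker 1 is available but not opened, probability 6/7; weight (1/3)·(6/7) = 2/7.
If it is in locker 3 (prior 1/3): the attendant opened locker 3, so this case is ruled out; weight (1/3)·0 = 0.
The weights sum to 13/21.
So P(the prize voucher in locker 2 | the attendant opened locker 3) = (2/7) / (13/21) = 6/13.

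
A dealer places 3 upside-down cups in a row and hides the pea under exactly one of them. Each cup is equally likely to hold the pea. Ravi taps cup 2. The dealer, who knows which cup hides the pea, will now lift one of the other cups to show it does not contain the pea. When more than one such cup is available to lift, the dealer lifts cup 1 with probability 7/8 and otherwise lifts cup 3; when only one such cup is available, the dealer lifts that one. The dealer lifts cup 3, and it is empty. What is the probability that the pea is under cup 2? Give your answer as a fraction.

Apply Bayes' rule, conditioning on where the pea actually is.
If it is under cup 1 (prior 1/3): only cup 3 is available, probability 1; weight (1/3)·1 = 1/3.
If it is under cup 2 (prior 1/3): cup 1 is available but not opened, probability 1/8; weight (1/3)·(1/8) = 1/24.
If it is under cup 3 (prior 1/3): the dealer opened cup 3, so this case is ruled out; weight (1/3)·0 = 0.
The weights sum to 3/8.
So P(the pea under cup 2 | the dealer opened cup 3) = (1/24) / (3/8) = 1/9.

1/9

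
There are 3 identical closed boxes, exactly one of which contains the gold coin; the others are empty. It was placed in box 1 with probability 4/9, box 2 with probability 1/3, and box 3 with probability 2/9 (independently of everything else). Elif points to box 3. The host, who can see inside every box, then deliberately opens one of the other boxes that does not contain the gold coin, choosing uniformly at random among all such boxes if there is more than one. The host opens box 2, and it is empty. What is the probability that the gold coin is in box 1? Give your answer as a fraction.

Apply Bayes' rule, conditioning on where the gold coin actually is.
If it is in box 1 (prior 4/9): the host has no choice, probability 1; weight (4/9)·1 = 4/9.
If it is in box 2 (prior 1/3): the host opened box 2, so this case is ruled out; weight (1/3)·0 = 0.
If it is in box 3 (prior 2/9): the host has 2 equally likely choices, so probability 1/2; weight (2/9)·(1/2) = 1/9.
The weights sum to 5/9.
So P(the gold coin in box 1 | the host opened box 2) = (4/9) / (5/9) = 4/5.

4/5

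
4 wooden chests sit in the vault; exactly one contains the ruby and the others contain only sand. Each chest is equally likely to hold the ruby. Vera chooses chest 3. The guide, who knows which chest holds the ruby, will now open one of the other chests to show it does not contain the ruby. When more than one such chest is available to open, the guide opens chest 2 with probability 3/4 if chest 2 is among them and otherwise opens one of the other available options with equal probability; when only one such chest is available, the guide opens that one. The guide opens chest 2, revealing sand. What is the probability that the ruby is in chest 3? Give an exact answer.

Apply Bayes' rule, conditioning on where the ruby actually is.
If it is in any of chests 1, 3, and 4 (prior 1/4 each): chest 2 is available, opened with probability 3/4; weight (1/4)·(3/4) = 3/16 each.
If it is in chest 2 (prior 1/4): the guide opened chest 2, so this case is ruled out; weight (1/4)·0 = 0.
The weights sum to 9/16.
So P(the ruby in chest 3 | the guide opened chest 2) = (3/16) / (9/16) = 1/3.

1/3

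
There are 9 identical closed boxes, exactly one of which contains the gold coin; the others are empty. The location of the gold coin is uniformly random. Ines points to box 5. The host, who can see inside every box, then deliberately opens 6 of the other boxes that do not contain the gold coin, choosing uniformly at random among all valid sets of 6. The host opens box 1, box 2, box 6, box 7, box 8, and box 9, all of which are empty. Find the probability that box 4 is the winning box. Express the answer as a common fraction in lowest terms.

Consider each possible location of the gold coin in turn.
If it is in any of boxes 1, 2, 6, 7, 8, and 9 (prior 1/9 each): that box was opened and seen not to hold the prize — ruled out; weight (1/9)·0 = 0 each.
If it is in either of boxes 3 and 4 (prior 1/9 each): the host has 7 equally likely choices, so probability 1/7; weight (1/9)·(1/7) = 1/63 each.
If it is in box 5 (prior 1/9): the host has 28 equally likely choices, so probability 1/28; weight (1/9)·(1/28) = 1/252.
The weights sum to 1/28.
So P(the gold coin in box 4 | the host opened box 1, box 2, box 6, box 7, box 8, and box 9) = (1/63) / (1/28) = 4/9.

4/9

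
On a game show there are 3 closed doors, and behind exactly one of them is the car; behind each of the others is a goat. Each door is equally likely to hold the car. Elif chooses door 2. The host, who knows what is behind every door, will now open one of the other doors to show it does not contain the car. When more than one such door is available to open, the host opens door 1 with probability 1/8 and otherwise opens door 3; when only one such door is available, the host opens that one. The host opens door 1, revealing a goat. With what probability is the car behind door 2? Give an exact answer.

1/9

Apply Bayes' rule, conditioning on where the car actually is.
If it is behind door 1 (prior 1/3): the host opened door 1, so this case is ruled out; weight (1/3)·0 = 0.
If it is behind door 2 (prior 1/3): door 1 is available, opened with probability 1/8; weight (1/3)·(1/8) = 1/24.
If it is behind door 3 (prior 1/3): only door 1 is available, probability 1; weight (1/3)·1 = 1/3.
The weights sum to 3/8.
So P(the car behind door 2 | the host opened door 1) = (1/24) / (3/8) = 1/9.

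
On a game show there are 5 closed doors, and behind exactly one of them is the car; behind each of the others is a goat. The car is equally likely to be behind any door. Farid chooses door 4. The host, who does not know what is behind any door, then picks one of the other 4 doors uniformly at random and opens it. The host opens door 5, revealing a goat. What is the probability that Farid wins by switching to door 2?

1/4

Condition on the true location of the car.
If it is behind any of doors 1, 2, 3, and 4 (prior 1/5 each): the host picks door 5 with probability 1/4 regardless, and it is not the prize; weight (1/5)·(1/4) = 1/20 each.
If it is behind door 5 (prior 1/5): the host opened door 5, so this case is ruled out; weight (1/5)·0 = 0.
The weights sum to 1/5.
So P(the car behind door 2 | the host opened door 5) = (1/20) / (1/5) = 1/4.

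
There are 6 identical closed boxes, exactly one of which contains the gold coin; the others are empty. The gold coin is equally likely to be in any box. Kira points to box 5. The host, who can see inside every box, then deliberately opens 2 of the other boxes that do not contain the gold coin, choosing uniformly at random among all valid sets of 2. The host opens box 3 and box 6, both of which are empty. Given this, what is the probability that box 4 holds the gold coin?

Consider each possible location of the gold coin in turn.
If it is in any of boxes 1, 2, and 4 (prior 1/6 each): the host has 6 equally likely choices, so probability 1/6; weight (1/6)·(1/6) = 1/36 each.
If it is in either of boxes 3 and 6 (prior 1/6 each): that box was opened and seen not to hold the prize — ruled out; weight (1/6)·0 = 0 each.
If it is in box 5 (prior 1/6): the host has 10 equally likely choices, so probability 1/10; weight (1/6)·(1/10) = 1/60.
The weights sum to 1/10.
So P(the gold coin in box 4 | the host opened box 3 and box 6) = (1/36) / (1/10) = 5/18.

5/18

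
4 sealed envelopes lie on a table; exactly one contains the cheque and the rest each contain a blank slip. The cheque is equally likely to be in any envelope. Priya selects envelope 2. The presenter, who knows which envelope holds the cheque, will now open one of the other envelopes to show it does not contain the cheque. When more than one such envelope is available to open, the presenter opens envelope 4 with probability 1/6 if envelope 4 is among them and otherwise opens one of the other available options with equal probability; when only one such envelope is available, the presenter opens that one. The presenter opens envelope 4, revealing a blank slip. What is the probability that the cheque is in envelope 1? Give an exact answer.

Apply Bayes' rule, conditioning on where the cheque actually is.
If it is in any of envelopes 1, 2, and 3 (prior 1/4 each): envelope 4 is available, opened with probability 1/6; weight (1/4)·(1/6) = 1/24 each.
If it is in envelope 4 (prior 1/4): the presenter opened envelope 4, so this case is ruled out; weight (1/4)·0 = 0.
The weights sum to 1/8.
So P(the cheque in envelope 1 | the presenter opened envelope 4) = (1/24) / (1/8) = 1/3.

1/3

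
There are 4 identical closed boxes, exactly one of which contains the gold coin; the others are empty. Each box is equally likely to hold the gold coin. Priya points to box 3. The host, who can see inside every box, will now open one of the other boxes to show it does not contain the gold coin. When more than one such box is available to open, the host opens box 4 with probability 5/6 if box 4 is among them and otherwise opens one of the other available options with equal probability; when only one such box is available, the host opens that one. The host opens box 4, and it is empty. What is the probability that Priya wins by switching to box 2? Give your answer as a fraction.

1/3

Condition on the true location of the gold coin.
If it is in any of boxes 1, 2, and 3 (prior 1/4 each): box 4 is available, opened with probability 5/6; weight (1/4)·(5/6) = 5/24 each.
If it is in box 4 (prior 1/4): the host opened box 4, so this case is ruled out; weight (1/4)·0 = 0.
The weights sum to 5/8.
So P(the gold coin in box 2 | the host opened box 4) = (5/24) / (5/8) = 1/3.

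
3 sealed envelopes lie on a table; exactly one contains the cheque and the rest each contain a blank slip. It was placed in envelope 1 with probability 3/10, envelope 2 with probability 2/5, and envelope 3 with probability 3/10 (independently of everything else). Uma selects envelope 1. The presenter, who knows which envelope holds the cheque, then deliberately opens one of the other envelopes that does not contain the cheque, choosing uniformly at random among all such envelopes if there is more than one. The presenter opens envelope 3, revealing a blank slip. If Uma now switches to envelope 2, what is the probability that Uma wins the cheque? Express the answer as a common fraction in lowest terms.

Consider each possible location of the cheque in turn.
If it is in envelope 1 (prior 3/10): the presenter has 2 equally likely choices, so probability 1/2; weight (3/10)·(1/2) = 3/20.
If it is in envelope 2 (prior 2/5): the presenter has no choice, probability 1; weight (2/5)·1 = 2/5.
If it is in envelope 3 (prior 3/10): the presenter opened envelope 3, so this case is ruled out; weight (3/10)·0 = 0.
The weights sum to 11/20.
So P(the cheque in envelope 2 | the presenter opened envelope 3) = (2/5) / (11/20) = 8/11.

8/11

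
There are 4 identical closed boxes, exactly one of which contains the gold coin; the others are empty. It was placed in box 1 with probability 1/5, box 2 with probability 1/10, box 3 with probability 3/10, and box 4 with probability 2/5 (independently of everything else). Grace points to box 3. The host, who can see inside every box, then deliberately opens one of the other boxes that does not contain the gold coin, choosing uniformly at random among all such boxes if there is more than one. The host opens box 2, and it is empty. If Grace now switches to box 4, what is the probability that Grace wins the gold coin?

Condition on the true location of the gold coin.
If it is in box 1 (prior 1/5): the host has 2 equally likely choices, so probability 1/2; weight (1/5)·(1/2) = 1/10.
If it is in box 2 (prior 1/10): the host opened box 2, so this case is ruled out; weight (1/10)·0 = 0.
If it is in box 3 (prior 3/10): the host has 3 equally likely choices, so probability 1/3; weight (3/10)·(1/3) = 1/10.
If it is in box 4 (prior 2/5): the host has 2 equally likely choices, so probability 1/2; weight (2/5)·(1/2) = 1/5.
The weights sum to 2/5.
So P(the gold coin in box 4 | the host opened box 2) = (1/5) / (2/5) = 1/2.

1/2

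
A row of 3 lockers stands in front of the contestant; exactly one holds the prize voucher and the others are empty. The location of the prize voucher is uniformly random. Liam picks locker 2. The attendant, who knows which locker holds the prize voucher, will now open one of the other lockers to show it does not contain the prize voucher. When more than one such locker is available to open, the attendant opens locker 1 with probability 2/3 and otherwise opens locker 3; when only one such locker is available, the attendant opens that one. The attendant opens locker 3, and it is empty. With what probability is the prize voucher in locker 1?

3/4

Apply Bayes' rule, conditioning on where the prize voucher actually is.
If it is in locker 1 (prior 1/3): only locker 3 is available, probability 1; weight (1/3)·1 = 1/3.
If it is in locker 2 (prior 1/3): locker 1 is available but not opened, probability 1/3; weight (1/3)·(1/3) = 1/9.
If it is in locker 3 (prior 1/3): the attendant opened locker 3, so this case is ruled out; weight (1/3)·0 = 0.
The weights sum to 4/9.
So P(the prize voucher in locker 1 | the attendant opened locker 3) = (1/3) / (4/9) = 3/4.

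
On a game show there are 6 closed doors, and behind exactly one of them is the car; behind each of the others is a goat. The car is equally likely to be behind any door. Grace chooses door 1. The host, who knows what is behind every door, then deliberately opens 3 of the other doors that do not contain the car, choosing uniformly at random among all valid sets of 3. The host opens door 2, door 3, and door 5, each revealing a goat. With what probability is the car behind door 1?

Consider each possible location of the car in turn.
If it is behind door 1 (prior 1/6): the host has 10 equally likely choices, so probability 1/10; weight (1/6)·(1/10) = 1/60.
If it is behind any of doors 2, 3, and 5 (prior 1/6 each): that door was opened and seen not to hold the prize — ruled out; weight (1/6)·0 = 0 each.
If it is behind either of doors 4 and 6 (prior 1/6 each): the host has 4 equally likely choices, so probability 1/4; weight (1/6)·(1/4) = 1/24 each.
The weights sum to 1/10.
So P(the car behind door 1 | the host opened door 2, door 3, and door 5) = (1/60) / (1/10) = 1/6.

1/6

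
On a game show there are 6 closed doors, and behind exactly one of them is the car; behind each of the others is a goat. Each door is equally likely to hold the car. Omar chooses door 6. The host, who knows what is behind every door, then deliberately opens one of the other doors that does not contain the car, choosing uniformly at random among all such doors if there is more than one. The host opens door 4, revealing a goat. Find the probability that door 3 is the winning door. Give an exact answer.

Condition on the true location of the car.
If it is behind any of doors 1, 2, 3, and 5 (prior 1/6 each): the host has 4 equally likely choices, so probability 1/4; weight (1/6)·(1/4) = 1/24 each.
If it is behind door 4 (prior 1/6): the host opened door 4, so this case is ruled out; weight (1/6)·0 = 0.
If it is behind door 6 (prior 1/6): the host has 5 equally likely choices, so probability 1/5; weight (1/6)·(1/5) = 1/30.
The weights sum to 1/5.
So P(the car behind door 3 | the host opened door 4) = (1/24) / (1/5) = 5/24.

5/24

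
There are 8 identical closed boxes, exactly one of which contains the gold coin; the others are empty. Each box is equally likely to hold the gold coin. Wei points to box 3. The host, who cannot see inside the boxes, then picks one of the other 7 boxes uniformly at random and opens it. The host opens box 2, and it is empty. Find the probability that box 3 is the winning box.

Consider each possible location of the gold coin in turn.
If it is in any of boxes 1, 3, 4, 5, 6, 7, and 8 (prior 1/8 each): the host picks box 2 with probability 1/7 regardless, and it is not the prize; weight (1/8)·(1/7) = 1/56 each.
If it is in box 2 (prior 1/8): the host opened box 2, so this case is ruled out; weight (1/8)·0 = 0.
The weights sum to 1/8.
So P(the gold coin in box 3 | the host opened box 2) = (1/56) / (1/8) = 1/7.

1/7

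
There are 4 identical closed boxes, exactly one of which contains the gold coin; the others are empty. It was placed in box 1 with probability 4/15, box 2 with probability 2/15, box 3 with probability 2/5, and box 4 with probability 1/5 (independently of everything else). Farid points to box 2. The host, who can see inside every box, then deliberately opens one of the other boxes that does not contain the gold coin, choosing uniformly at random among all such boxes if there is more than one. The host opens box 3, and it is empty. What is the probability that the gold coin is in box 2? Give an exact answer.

Consider each possible location of the gold coin in turn.
If it is in box 1 (prior 4/15): the host has 2 equally likely choices, so probability 1/2; weight (4/15)·(1/2) = 2/15.
If it is in box 2 (prior 2/15): the host has 3 equally likely choices, so probability 1/3; weight (2/15)·(1/3) = 2/45.
If it is in box 3 (prior 2/5): the host opened box 3, so this case is ruled out; weight (2/5)·0 = 0.
If it is in box 4 (prior 1/5): the host has 2 equally likely choices, so probability 1/2; weight (1/5)·(1/2) = 1/10.
The weights sum to 5/18.
So P(the gold coin in box 2 | the host opened box 3) = (2/45) / (5/18) = 4/25.

4/25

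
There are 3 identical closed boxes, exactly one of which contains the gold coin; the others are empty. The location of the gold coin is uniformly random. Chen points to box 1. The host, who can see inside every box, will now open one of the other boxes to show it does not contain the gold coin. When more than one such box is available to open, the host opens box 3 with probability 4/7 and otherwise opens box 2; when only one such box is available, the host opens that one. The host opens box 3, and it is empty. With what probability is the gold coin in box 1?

Apply Bayes' rule, conditioning on where the gold coin actually is.
If it is in box 1 (prior 1/3): box 3 is available, opened with probability 4/7; weight (1/3)·(4/7) = 4/21.
If it is in box 2 (prior 1/3): only box 3 is available, probability 1; weight (1/3)·1 = 1/3.
If it is in box 3 (prior 1/3): the host opened box 3, so this case is ruled out; weight (1/3)·0 = 0.
The weights sum to 11/21.
So P(the gold coin in box 1 | the host opened box 3) = (4/21) / (11/21) = 4/11.

4/11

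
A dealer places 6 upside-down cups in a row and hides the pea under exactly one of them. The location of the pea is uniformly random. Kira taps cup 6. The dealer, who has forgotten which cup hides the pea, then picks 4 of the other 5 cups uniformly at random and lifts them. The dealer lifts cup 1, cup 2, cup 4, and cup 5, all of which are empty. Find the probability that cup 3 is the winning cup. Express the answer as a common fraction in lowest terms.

Condition on the true location of the pea.
If it is under any of cups 1, 2, 4, and 5 (prior 1/6 each): that cup was opened and seen not to hold the prize — ruled out; weight (1/6)·0 = 0 each.
If it is under either of cups 3 and 6 (prior 1/6 each): the dealer picks exactly this set with probability 1/5 regardless, and none is the prize; weight (1/6)·(1/5) = 1/30 each.
The weights sum to 1/15.
So P(the pea under cup 3 | the dealer opened cup 1, cup 2, cup 4, and cup 5) = (1/30) / (1/15) = 1/2.

1/2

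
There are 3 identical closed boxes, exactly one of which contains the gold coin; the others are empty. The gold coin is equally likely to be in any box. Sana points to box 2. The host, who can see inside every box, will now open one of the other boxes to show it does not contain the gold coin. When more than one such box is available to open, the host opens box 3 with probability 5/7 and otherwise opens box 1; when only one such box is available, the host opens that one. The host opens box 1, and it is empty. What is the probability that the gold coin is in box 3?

Consider each possible location of the gold coin in turn.
If it is in box 1 (prior 1/3): the host opened box 1, so this case is ruled out; weight (1/3)·0 = 0.
If it is in box 2 (prior 1/3): box 3 is available but not opened, probability 2/7; weight (1/3)·(2/7) = 2/21.
If it is in box 3 (prior 1/3): only box 1 is available, probability 1; weight (1/3)·1 = 1/3.
The weights sum to 3/7.
So P(the gold coin in box 3 | the host opened box 1) = (1/3) / (3/7) = 7/9.

7/9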